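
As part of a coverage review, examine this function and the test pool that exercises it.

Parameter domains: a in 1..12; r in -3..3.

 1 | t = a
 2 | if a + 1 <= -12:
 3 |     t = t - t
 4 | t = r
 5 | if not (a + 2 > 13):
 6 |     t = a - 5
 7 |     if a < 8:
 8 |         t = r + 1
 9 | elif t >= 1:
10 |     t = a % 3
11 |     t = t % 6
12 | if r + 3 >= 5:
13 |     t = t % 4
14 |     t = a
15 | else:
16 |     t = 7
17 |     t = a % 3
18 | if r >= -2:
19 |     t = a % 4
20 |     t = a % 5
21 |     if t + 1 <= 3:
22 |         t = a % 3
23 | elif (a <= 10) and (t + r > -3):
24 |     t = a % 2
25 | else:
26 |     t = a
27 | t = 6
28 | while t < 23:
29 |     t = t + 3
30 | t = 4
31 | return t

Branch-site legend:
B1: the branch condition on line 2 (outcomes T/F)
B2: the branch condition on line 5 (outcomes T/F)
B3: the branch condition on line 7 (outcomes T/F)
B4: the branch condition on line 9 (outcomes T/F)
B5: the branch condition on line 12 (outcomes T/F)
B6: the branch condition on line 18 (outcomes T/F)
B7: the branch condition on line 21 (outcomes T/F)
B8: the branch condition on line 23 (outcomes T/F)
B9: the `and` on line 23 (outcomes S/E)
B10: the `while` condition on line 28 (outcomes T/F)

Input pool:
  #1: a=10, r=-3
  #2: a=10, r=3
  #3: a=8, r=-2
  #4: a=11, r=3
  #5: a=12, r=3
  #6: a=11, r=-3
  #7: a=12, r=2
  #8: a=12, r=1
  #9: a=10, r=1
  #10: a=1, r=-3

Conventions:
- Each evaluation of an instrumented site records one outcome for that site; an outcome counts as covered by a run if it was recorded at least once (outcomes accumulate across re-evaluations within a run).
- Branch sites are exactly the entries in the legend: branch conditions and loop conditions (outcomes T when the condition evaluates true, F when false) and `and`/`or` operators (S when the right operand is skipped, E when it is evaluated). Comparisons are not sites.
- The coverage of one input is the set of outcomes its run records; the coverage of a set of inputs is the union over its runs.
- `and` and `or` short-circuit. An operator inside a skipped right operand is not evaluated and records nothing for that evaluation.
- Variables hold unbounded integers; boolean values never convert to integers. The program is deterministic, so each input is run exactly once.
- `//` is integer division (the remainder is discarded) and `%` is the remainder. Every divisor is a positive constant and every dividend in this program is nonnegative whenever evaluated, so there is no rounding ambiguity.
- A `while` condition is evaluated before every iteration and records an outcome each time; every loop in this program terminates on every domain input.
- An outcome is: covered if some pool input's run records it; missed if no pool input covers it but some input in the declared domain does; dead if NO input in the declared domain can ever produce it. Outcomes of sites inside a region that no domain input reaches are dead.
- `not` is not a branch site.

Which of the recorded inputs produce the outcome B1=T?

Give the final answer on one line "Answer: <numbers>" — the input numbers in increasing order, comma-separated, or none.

input #1 (a=10, r=-3): misses B1=T
input #2 (a=10, r=3): misses B1=T
input #3 (a=8, r=-2): misses B1=T
input #4 (a=11, r=3): misses B1=T
input #5 (a=12, r=3): misses B1=T
input #6 (a=11, r=-3): misses B1=T
input #7 (a=12, r=2): misses B1=T
input #8 (a=12, r=1): misses B1=T
input #9 (a=10, r=1): misses B1=T
input #10 (a=1, r=-3): misses B1=T

Answer: none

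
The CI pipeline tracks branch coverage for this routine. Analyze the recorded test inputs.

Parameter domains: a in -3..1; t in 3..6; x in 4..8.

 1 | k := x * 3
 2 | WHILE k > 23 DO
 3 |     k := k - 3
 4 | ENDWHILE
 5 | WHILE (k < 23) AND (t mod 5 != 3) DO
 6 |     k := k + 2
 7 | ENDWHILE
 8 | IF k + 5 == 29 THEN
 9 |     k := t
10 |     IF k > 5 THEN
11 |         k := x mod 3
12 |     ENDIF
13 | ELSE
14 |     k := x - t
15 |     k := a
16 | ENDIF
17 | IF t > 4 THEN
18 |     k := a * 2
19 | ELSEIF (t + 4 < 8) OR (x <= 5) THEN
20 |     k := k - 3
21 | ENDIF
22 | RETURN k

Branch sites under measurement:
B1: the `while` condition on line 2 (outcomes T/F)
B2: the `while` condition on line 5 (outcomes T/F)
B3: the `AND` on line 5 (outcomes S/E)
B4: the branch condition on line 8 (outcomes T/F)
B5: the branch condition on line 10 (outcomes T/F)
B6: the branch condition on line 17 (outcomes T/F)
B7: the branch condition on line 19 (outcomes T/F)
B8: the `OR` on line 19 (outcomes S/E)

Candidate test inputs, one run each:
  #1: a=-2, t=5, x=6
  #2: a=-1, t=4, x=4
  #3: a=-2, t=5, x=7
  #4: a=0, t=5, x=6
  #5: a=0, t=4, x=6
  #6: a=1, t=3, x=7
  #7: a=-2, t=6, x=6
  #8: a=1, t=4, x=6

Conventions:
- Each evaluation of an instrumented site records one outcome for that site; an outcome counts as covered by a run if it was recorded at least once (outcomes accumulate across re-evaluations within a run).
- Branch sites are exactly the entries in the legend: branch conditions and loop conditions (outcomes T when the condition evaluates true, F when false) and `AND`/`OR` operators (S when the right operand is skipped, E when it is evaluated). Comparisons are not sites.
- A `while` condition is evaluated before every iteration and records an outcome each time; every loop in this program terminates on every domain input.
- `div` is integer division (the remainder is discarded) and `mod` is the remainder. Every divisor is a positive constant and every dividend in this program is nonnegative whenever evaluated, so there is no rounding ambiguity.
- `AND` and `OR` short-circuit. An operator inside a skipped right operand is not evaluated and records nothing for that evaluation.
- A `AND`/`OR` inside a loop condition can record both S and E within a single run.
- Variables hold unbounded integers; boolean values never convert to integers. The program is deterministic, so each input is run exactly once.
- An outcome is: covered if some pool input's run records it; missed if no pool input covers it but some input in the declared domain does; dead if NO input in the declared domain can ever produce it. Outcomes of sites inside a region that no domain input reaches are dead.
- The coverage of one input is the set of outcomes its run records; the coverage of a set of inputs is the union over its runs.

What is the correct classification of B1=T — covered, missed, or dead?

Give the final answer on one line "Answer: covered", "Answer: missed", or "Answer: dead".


no pool input records B1=T
but domain input (a=-3, t=3, x=8) does record it -> reachable, so missed
Answer: missed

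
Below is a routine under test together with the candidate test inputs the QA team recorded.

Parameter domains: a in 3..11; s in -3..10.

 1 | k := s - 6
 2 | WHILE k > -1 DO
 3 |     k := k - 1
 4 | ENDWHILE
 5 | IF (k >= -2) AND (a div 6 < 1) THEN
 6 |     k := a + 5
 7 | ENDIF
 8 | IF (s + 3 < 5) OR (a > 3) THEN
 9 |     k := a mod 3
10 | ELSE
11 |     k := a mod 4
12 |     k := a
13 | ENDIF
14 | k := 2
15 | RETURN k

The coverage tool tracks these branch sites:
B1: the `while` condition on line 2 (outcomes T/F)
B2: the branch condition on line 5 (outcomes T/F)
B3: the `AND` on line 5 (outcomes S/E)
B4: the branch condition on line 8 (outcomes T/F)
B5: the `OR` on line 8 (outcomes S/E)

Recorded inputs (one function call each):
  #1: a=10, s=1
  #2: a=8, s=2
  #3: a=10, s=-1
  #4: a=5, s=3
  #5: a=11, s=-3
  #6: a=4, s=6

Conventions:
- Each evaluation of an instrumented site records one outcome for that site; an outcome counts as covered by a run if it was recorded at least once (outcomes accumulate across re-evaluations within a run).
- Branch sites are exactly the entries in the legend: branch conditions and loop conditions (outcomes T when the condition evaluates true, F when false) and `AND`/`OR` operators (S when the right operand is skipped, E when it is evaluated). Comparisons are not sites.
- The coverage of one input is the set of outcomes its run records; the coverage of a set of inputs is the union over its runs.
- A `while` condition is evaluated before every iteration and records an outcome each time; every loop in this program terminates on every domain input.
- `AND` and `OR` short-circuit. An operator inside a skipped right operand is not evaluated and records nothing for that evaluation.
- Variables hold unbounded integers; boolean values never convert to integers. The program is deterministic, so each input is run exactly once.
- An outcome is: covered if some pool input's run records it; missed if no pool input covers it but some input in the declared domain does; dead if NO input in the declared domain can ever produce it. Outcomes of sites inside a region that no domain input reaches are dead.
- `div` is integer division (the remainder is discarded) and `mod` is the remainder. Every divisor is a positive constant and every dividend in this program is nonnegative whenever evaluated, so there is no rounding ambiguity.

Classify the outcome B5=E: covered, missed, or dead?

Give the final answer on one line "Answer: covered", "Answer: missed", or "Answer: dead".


B5=E is recorded by pool input(s) 2, 4, 6 -> covered
Answer: covered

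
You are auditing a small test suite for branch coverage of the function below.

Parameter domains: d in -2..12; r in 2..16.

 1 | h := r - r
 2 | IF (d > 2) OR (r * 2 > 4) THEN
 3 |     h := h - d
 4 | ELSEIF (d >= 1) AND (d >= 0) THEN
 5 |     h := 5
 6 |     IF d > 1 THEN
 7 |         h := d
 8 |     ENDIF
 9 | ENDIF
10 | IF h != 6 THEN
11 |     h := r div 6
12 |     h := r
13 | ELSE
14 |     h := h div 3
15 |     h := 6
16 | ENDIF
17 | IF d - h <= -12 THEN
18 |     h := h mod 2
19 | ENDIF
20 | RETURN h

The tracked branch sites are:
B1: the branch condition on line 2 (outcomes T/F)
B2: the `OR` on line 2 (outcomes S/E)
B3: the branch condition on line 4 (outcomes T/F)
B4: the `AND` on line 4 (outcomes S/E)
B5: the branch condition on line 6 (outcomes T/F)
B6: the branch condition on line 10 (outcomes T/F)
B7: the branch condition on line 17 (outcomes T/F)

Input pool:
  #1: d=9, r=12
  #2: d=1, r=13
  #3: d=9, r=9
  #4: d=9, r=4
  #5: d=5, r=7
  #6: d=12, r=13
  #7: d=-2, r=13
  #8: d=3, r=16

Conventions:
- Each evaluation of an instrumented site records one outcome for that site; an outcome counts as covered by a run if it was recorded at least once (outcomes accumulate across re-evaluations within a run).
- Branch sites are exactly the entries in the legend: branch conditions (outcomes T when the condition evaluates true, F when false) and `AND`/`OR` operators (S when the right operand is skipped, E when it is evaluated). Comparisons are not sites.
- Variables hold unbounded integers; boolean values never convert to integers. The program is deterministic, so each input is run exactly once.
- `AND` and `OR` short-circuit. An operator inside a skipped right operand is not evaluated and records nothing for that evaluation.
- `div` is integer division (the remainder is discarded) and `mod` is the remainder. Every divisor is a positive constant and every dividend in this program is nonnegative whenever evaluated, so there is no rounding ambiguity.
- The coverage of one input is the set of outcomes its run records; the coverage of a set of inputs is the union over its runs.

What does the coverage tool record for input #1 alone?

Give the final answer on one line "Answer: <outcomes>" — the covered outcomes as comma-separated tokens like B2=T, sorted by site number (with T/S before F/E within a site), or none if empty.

Running input #1 (d=9, r=12), event by event:
  B2->S, B1->T, B6->T, B7->F
deduplicating events, the covered set is: B1=T, B2=S, B6=T, B7=F

Answer: B1=T, B2=S, B6=T, B7=F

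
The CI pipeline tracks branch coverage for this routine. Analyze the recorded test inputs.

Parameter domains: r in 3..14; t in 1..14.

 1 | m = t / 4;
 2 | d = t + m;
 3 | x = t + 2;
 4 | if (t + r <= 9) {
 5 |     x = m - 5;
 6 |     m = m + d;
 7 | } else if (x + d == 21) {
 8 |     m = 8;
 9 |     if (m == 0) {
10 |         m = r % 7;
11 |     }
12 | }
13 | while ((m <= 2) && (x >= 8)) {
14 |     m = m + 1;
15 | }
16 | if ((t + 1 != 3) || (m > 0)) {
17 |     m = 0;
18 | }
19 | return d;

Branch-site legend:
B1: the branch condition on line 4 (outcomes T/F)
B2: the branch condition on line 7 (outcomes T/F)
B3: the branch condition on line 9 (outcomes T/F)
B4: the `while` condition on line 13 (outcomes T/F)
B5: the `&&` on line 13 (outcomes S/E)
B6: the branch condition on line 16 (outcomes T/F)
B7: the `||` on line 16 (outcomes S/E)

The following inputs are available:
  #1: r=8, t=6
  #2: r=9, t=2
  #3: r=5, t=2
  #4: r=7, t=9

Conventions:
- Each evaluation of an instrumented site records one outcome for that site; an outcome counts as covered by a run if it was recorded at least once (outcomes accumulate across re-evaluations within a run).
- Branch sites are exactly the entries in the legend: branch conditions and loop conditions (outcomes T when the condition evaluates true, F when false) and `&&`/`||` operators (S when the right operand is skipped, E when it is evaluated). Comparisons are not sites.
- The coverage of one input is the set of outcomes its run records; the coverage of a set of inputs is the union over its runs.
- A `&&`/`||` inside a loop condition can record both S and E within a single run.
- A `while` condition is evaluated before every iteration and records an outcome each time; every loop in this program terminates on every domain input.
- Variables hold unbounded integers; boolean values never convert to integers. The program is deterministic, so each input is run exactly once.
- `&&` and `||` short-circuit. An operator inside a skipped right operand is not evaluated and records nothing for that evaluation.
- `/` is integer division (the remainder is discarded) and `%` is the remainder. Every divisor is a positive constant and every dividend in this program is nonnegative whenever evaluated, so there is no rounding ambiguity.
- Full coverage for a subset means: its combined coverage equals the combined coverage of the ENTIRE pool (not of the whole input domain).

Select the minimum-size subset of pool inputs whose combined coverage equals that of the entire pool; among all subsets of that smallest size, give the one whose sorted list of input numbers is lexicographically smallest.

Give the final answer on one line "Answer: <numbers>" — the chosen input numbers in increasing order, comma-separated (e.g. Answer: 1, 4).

run #1 (r=8, t=6) records B1=F, B2=F, B4=T, B4=F, B5=S, B5=E, B6=T, B7=S
run #2 (r=9, t=2) records B1=F, B2=F, B4=F, B5=E, B6=F, B7=E
run #3 (r=5, t=2) records B1=T, B4=F, B5=E, B6=T, B7=E
run #4 (r=7, t=9) records B1=F, B2=F, B4=T, B4=F, B5=S, B5=E, B6=T, B7=S
union over all inputs: B1=T, B1=F, B2=F, B4=T, B4=F, B5=S, B5=E, B6=T, B6=F, B7=S, B7=E (11 outcomes)
checked all size-1 subsets: none covers 11 outcomes (max 8/11)
checked all size-2 subsets: none covers 11 outcomes (max 10/11)
size 3: inputs {1, 2, 3} cover all 11 outcomes, and no lexicographically smaller subset of this size does

Answer: 1, 2, 3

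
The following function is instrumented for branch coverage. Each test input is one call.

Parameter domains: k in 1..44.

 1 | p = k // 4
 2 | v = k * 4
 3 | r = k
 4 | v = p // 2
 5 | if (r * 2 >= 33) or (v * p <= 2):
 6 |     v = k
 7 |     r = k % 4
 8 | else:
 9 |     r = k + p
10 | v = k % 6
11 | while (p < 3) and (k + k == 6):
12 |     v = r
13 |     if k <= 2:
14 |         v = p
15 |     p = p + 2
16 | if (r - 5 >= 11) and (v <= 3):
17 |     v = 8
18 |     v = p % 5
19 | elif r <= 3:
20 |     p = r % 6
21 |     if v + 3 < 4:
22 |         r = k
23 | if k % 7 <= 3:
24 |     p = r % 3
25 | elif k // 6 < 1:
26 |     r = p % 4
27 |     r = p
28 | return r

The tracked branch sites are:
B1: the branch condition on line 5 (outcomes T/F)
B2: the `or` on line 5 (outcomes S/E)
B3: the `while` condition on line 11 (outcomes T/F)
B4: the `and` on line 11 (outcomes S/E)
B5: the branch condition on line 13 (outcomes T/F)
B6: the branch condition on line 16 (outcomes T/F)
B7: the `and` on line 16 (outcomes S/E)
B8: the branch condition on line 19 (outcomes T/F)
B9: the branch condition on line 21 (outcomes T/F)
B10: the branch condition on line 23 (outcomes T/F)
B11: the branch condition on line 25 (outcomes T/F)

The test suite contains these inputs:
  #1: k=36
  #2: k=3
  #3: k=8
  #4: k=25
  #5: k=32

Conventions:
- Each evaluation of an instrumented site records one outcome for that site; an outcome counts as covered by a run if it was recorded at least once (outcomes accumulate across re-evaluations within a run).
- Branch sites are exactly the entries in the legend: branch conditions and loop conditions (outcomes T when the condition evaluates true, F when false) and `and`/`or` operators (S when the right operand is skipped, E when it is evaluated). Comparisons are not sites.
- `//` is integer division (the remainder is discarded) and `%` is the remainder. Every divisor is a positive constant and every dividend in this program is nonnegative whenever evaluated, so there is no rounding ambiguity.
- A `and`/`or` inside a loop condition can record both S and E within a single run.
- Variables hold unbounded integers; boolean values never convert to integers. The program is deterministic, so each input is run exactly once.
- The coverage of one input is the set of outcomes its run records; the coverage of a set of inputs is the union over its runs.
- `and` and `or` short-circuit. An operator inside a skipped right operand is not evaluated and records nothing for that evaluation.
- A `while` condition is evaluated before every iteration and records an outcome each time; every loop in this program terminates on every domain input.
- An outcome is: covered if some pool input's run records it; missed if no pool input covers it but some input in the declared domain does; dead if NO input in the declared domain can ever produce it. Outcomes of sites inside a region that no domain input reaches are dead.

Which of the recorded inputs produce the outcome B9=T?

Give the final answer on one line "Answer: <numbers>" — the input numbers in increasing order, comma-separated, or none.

input #1 (k=36): hits B9=T
input #2 (k=3): never hits B9=T
input #3 (k=8): never hits B9=T
input #4 (k=25): never hits B9=T
input #5 (k=32): never hits B9=T

Answer: 1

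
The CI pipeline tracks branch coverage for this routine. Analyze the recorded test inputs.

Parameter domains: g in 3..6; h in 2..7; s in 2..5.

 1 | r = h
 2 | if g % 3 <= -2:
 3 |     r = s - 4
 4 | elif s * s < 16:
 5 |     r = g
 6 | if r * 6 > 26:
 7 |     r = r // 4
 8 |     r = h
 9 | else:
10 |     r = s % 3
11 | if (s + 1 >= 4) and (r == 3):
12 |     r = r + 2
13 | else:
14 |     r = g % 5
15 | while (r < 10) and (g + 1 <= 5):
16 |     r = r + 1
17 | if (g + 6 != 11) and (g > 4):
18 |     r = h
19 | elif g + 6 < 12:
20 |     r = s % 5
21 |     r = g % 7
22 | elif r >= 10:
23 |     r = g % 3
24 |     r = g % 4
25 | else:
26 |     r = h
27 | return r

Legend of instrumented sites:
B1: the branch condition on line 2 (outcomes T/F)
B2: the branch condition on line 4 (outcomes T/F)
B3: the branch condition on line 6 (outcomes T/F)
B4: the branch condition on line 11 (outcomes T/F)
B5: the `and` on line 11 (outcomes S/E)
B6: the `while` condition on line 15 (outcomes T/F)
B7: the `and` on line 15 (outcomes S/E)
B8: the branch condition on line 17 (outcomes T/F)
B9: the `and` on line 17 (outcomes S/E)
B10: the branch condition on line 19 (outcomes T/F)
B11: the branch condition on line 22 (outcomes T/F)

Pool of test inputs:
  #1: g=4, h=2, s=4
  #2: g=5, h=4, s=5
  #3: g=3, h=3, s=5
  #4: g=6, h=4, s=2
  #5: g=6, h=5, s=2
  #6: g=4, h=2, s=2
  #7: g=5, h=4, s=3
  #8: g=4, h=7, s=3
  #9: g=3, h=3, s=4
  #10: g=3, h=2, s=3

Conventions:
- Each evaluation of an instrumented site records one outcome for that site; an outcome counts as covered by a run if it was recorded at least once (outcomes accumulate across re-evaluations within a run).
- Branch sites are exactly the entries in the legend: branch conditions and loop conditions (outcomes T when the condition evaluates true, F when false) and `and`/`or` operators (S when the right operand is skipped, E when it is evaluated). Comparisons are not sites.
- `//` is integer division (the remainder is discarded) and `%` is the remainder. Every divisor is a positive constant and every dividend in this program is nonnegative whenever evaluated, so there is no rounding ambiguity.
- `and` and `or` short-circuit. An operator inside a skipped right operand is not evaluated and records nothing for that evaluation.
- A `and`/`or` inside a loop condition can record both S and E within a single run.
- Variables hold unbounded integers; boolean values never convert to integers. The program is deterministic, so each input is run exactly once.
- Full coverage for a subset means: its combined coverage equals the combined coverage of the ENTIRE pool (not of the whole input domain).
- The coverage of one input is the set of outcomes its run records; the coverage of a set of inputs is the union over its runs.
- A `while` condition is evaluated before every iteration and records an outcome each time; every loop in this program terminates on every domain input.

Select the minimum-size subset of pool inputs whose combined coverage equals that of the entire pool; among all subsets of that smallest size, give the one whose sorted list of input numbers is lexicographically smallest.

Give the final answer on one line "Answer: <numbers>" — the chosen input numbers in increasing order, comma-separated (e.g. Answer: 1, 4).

input #1, g=4, h=2, s=4: outcomes B1=F, B2=F, B3=F, B4=F, B5=E, B6=T, B6=F, B7=S, B7=E, B8=F, B9=E, B10=T
input #2, g=5, h=4, s=5: outcomes B1=F, B2=F, B3=F, B4=F, B5=E, B6=F, B7=E, B8=F, B9=S, B10=T
input #3, g=3, h=3, s=5: outcomes B1=F, B2=F, B3=F, B4=F, B5=E, B6=T, B6=F, B7=S, B7=E, B8=F, B9=E, B10=T
input #4, g=6, h=4, s=2: outcomes B1=F, B2=T, B3=T, B4=F, B5=S, B6=F, B7=E, B8=T, B9=E
input #5, g=6, h=5, s=2: outcomes B1=F, B2=T, B3=T, B4=F, B5=S, B6=F, B7=E, B8=T, B9=E
input #6, g=4, h=2, s=2: outcomes B1=F, B2=T, B3=F, B4=F, B5=S, B6=T, B6=F, B7=S, B7=E, B8=F, B9=E, B10=T
input #7, g=5, h=4, s=3: outcomes B1=F, B2=T, B3=T, B4=F, B5=E, B6=F, B7=E, B8=F, B9=S, B10=T
input #8, g=4, h=7, s=3: outcomes B1=F, B2=T, B3=F, B4=F, B5=E, B6=T, B6=F, B7=S, B7=E, B8=F, B9=E, B10=T
input #9, g=3, h=3, s=4: outcomes B1=F, B2=F, B3=F, B4=F, B5=E, B6=T, B6=F, B7=S, B7=E, B8=F, B9=E, B10=T
input #10, g=3, h=2, s=3: outcomes B1=F, B2=T, B3=F, B4=F, B5=E, B6=T, B6=F, B7=S, B7=E, B8=F, B9=E, B10=T
together the pool reaches 17 outcomes: B1=F, B2=T, B2=F, B3=T, B3=F, B4=F, B5=S, B5=E, B6=T, B6=F, B7=S, B7=E, B8=T, B8=F, B9=S, B9=E, B10=T
every size-1 subset falls short of the 17 outcomes (best: 12/17)
every size-2 subset falls short of the 17 outcomes (best: 16/17)
at size 3, {1, 2, 4} reaches all 17 outcomes; every lexicographically earlier size-3 subset fails

Answer: 1, 2, 4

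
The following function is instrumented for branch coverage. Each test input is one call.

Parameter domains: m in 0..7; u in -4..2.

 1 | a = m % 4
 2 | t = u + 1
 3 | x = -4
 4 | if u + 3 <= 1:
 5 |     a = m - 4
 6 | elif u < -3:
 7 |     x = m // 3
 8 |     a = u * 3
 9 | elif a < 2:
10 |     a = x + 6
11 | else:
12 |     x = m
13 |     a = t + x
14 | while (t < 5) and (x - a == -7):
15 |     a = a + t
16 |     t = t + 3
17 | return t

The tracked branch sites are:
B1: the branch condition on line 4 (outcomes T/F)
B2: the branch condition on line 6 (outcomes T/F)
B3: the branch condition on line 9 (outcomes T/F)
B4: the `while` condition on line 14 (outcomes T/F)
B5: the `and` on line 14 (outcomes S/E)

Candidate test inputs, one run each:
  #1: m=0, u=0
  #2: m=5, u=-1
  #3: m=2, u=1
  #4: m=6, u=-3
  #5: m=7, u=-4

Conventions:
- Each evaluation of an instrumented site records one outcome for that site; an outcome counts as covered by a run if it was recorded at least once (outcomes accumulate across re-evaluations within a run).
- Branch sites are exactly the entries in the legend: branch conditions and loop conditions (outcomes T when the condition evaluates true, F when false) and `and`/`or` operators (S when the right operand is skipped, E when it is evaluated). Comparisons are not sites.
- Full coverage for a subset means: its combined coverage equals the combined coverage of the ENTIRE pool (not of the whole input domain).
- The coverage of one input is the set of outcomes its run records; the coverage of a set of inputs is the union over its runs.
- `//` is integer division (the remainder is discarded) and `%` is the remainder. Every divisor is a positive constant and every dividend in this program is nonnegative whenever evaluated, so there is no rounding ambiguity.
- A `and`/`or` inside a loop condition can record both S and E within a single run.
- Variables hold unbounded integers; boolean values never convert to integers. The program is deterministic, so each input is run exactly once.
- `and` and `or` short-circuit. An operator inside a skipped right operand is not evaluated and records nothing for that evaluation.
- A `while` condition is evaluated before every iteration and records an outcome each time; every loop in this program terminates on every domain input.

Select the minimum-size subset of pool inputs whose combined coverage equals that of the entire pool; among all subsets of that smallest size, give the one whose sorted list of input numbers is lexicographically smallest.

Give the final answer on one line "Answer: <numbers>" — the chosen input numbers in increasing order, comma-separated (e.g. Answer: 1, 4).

test 1 (m=0, u=0) fires B1->F, B2->F, B3->T, B5->E, B4->F; hits B1=F, B2=F, B3=T, B4=F, B5=E
test 2 (m=5, u=-1) fires B1->F, B2->F, B3->T, B5->E, B4->F; hits B1=F, B2=F, B3=T, B4=F, B5=E
test 3 (m=2, u=1) fires B1->F, B2->F, B3->F, B5->E, B4->F; hits B1=F, B2=F, B3=F, B4=F, B5=E
test 4 (m=6, u=-3) fires B1->T, B5->E, B4->F; hits B1=T, B4=F, B5=E
test 5 (m=7, u=-4) fires B1->T, B5->E, B4->T, B5->E, B4->F; hits B1=T, B4=T, B4=F, B5=E
together the pool reaches 8 outcomes: B1=T, B1=F, B2=F, B3=T, B3=F, B4=T, B4=F, B5=E
checked all size-1 subsets: none covers 8 outcomes (max 5/8)
checked all size-2 subsets: none covers 8 outcomes (max 7/8)
at size 3, {1, 3, 5} reaches all 8 outcomes; every lexicographically earlier size-3 subset fails

Answer: 1, 3, 5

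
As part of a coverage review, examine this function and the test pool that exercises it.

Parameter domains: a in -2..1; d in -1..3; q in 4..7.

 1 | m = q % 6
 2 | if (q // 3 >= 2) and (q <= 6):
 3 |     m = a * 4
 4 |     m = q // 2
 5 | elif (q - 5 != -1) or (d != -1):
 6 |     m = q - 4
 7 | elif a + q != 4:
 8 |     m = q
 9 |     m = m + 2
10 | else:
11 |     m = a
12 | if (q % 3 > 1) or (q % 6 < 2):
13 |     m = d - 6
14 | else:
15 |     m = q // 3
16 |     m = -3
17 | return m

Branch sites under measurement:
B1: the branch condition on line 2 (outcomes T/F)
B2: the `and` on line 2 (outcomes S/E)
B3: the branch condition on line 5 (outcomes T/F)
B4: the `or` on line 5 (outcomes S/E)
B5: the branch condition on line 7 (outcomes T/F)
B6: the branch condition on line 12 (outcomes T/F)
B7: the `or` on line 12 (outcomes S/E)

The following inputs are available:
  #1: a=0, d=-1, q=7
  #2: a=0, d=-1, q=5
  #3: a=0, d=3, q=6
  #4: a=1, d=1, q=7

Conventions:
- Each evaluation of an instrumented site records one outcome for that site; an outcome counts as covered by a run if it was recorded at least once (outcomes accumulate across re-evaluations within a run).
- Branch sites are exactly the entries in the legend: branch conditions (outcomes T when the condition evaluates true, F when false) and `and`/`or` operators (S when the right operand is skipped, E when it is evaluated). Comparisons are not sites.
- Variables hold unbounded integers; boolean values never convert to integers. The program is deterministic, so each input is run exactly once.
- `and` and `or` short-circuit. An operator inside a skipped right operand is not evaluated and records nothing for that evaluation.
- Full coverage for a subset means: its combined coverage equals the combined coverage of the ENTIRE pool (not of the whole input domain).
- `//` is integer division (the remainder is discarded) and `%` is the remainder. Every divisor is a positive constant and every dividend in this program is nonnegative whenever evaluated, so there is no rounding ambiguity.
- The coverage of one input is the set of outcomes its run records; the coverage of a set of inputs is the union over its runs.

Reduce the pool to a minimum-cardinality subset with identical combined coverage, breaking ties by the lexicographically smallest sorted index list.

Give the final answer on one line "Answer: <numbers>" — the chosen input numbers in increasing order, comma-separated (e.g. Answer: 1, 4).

input #1 (a=0, d=-1, q=7): covers B1=F, B2=E, B3=T, B4=S, B6=T, B7=E
input #2 (a=0, d=-1, q=5): covers B1=F, B2=S, B3=T, B4=S, B6=T, B7=S
input #3 (a=0, d=3, q=6): covers B1=T, B2=E, B6=T, B7=E
input #4 (a=1, d=1, q=7): covers B1=F, B2=E, B3=T, B4=S, B6=T, B7=E
together the pool reaches 9 outcomes: B1=T, B1=F, B2=S, B2=E, B3=T, B4=S, B6=T, B7=S, B7=E
every size-1 subset falls short of the 9 outcomes (best: 6/9)
inputs {2, 3} (size 2) cover everything; no size-2 subset with a lexicographically smaller index list covers all 9

Answer: 2, 3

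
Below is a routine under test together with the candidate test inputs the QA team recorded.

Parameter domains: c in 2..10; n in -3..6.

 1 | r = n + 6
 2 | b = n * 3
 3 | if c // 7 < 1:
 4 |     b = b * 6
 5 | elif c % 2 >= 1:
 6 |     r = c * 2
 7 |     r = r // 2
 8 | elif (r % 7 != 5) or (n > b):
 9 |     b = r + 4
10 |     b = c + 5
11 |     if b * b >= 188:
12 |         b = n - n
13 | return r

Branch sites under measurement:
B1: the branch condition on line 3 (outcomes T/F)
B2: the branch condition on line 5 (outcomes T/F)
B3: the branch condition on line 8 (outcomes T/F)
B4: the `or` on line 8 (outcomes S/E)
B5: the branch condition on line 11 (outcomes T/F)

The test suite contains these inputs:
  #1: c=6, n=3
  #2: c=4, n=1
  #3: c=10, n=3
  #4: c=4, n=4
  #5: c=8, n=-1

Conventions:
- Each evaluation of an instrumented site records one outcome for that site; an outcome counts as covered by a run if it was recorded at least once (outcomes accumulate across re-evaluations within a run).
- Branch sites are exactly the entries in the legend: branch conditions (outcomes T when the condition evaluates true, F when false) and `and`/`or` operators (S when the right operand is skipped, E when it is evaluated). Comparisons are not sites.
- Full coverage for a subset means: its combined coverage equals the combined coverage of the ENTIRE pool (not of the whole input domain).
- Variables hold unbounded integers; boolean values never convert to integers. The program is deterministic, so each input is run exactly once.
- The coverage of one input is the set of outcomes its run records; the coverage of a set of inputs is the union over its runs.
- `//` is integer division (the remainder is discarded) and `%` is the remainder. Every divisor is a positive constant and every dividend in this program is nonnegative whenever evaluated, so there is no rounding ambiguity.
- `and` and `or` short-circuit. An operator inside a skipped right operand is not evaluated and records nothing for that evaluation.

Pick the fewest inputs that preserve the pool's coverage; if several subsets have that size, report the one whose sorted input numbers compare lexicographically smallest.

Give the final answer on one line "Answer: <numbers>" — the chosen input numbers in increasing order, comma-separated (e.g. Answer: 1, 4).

input #1, c=6, n=3: events B1->T; outcomes B1=T
input #2, c=4, n=1: events B1->T; outcomes B1=T
input #3, c=10, n=3: events B1->F, B2->F, B4->S, B3->T, B5->T; outcomes B1=F, B2=F, B3=T, B4=S, B5=T
input #4, c=4, n=4: events B1->T; outcomes B1=T
input #5, c=8, n=-1: events B1->F, B2->F, B4->E, B3->T, B5->F; outcomes B1=F, B2=F, B3=T, B4=E, B5=F
union over all inputs: B1=T, B1=F, B2=F, B3=T, B4=S, B4=E, B5=T, B5=F (8 outcomes)
every size-1 subset falls short of the 8 outcomes (best: 5/8)
every size-2 subset falls short of the 8 outcomes (best: 7/8)
the canonical winner is {1, 3, 5}: size 3, full 8-outcome coverage, earliest index list among size-3 covers

Answer: 1, 3, 5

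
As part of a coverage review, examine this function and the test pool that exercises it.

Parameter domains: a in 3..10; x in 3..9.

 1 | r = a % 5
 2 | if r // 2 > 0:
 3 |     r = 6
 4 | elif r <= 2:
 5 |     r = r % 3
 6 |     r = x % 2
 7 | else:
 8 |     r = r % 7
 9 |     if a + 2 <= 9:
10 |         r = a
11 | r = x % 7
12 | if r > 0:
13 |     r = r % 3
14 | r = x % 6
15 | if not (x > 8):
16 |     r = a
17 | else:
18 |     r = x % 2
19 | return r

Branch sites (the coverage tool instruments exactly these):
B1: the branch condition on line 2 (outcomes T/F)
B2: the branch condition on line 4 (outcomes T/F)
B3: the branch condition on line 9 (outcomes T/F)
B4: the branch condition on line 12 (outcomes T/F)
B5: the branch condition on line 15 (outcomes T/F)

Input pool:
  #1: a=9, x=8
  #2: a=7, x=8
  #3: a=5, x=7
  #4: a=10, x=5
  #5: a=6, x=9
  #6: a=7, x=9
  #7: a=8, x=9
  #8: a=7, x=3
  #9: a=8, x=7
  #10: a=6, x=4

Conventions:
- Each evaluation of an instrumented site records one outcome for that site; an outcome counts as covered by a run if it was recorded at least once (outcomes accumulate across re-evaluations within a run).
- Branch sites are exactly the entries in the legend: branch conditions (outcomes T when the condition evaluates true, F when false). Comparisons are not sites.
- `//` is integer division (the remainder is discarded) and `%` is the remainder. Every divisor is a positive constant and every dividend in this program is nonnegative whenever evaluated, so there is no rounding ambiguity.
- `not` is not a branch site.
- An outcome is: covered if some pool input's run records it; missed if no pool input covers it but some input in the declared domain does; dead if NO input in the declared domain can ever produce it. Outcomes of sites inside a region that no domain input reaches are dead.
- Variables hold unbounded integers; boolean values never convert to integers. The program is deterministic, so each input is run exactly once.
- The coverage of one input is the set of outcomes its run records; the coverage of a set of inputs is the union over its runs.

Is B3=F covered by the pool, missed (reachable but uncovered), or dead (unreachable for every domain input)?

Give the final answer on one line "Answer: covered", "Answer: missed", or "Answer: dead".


no pool input records B3=F
checking all 56 inputs in the declared domain: B3=F is never recorded -> dead
Answer: dead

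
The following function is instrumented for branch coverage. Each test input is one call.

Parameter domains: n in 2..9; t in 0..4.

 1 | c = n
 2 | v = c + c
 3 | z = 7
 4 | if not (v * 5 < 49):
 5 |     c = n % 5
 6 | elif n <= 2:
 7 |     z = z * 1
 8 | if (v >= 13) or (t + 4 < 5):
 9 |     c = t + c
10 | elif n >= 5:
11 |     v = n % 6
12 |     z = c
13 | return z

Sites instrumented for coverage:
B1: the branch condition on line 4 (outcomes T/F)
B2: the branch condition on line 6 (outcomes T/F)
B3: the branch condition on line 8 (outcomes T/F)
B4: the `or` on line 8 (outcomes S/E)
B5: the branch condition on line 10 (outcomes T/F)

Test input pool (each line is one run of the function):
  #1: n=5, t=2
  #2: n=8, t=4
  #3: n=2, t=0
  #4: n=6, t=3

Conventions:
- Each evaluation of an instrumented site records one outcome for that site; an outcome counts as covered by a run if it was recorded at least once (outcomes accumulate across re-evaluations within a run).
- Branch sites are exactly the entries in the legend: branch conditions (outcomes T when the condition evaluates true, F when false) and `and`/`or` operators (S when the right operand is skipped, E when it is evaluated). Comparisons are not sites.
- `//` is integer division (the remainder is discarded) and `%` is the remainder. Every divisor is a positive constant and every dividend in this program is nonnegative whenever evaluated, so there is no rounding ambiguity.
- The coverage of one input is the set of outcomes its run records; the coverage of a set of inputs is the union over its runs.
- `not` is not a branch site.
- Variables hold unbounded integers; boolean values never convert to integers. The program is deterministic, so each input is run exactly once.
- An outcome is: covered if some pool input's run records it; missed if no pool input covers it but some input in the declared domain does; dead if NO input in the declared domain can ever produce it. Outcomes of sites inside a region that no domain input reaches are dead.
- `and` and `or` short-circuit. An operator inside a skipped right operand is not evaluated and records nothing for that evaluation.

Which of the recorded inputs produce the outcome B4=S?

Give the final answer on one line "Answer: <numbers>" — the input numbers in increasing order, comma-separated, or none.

input #1 (n=5, t=2): misses B4=S
input #2 (n=8, t=4): covers B4=S
input #3 (n=2, t=0): misses B4=S
input #4 (n=6, t=3): misses B4=S

Answer: 2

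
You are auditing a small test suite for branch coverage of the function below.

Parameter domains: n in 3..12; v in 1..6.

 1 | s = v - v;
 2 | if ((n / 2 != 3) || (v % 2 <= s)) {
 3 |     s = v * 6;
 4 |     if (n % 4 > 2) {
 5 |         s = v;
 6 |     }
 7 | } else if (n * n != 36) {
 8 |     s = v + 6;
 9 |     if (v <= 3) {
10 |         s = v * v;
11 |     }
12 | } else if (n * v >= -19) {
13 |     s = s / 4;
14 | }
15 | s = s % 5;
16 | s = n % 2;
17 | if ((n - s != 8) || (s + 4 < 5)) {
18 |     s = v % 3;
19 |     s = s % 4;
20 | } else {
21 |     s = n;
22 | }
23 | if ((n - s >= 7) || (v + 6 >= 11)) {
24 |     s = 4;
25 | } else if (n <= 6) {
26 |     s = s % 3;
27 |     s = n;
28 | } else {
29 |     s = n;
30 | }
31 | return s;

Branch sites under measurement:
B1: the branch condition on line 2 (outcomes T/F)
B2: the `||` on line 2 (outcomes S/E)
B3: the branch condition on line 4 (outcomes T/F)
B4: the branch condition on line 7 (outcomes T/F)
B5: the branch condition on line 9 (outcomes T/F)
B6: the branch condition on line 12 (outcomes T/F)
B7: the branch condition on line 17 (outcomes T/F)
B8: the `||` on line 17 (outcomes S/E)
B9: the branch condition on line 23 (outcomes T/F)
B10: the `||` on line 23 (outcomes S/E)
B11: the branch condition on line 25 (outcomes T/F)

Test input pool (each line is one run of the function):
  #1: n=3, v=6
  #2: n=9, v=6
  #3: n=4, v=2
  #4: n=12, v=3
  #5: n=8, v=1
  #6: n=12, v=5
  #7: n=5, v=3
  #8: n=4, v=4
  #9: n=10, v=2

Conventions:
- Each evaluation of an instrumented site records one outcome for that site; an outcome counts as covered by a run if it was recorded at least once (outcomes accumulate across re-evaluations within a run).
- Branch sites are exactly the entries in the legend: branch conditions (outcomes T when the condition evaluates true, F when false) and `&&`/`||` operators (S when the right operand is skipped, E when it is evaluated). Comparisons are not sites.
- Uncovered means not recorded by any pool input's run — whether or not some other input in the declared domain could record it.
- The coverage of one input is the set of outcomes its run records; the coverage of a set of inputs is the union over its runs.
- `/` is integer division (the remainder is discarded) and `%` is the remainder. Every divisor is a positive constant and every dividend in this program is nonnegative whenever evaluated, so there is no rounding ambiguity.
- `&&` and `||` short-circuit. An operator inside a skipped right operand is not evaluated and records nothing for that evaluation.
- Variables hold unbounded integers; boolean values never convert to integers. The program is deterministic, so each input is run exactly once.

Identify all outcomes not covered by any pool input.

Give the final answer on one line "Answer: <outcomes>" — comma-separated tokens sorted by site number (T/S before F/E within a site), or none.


input #1, n=3, v=6: outcomes B1=T, B2=S, B3=T, B7=T, B8=S, B9=T, B10=E
input #2, n=9, v=6: outcomes B1=T, B2=S, B3=F, B7=F, B8=E, B9=T, B10=E
input #3, n=4, v=2: outcomes B1=T, B2=S, B3=F, B7=T, B8=S, B9=F, B10=E, B11=T
input #4, n=12, v=3: outcomes B1=T, B2=S, B3=F, B7=T, B8=S, B9=T, B10=S
input #5, n=8, v=1: outcomes B1=T, B2=S, B3=F, B7=T, B8=E, B9=T, B10=S
input #6, n=12, v=5: outcomes B1=T, B2=S, B3=F, B7=T, B8=S, B9=T, B10=S
input #7, n=5, v=3: outcomes B1=T, B2=S, B3=F, B7=T, B8=S, B9=F, B10=E, B11=T
input #8, n=4, v=4: outcomes B1=T, B2=S, B3=F, B7=T, B8=S, B9=F, B10=E, B11=T
input #9, n=10, v=2: outcomes B1=T, B2=S, B3=F, B7=T, B8=S, B9=T, B10=S
union over the pool: B1=T, B2=S, B3=T, B3=F, B7=T, B7=F, B8=S, B8=E, B9=T, B9=F, B10=S, B10=E, B11=T
uncovered (9 of 22): B1=F, B2=E, B4=T, B4=F, B5=T, B5=F, B6=T, B6=F, B11=F
Answer: B1=F, B2=E, B4=T, B4=F, B5=T, B5=F, B6=T, B6=F, B11=F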